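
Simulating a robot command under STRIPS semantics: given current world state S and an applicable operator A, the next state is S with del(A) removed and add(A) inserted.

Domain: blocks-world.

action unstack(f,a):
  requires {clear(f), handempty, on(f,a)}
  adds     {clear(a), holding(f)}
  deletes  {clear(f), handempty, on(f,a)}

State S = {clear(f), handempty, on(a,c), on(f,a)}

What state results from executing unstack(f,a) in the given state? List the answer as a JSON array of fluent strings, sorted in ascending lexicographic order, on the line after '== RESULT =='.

Progress:
  pre ⊆ S: {clear(f), handempty, on(f,a)} ⊆ S  — applicable
  S \ del = {on(a,c)}
  ∪ add   = {clear(a), holding(f), on(a,c)}

== RESULT ==
["clear(a)", "holding(f)", "on(a,c)"]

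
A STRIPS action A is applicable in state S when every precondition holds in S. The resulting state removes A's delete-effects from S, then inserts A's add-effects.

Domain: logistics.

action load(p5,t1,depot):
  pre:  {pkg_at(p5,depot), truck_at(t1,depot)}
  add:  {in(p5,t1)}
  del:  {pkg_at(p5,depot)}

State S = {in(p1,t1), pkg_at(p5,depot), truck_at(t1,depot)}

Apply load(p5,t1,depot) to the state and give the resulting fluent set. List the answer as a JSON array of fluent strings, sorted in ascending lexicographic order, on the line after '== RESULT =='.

Compute (S \ del) ∪ add:
  pre ⊆ S: {pkg_at(p5,depot), truck_at(t1,depot)} ⊆ S  — applicable
  S \ del = {in(p1,t1), truck_at(t1,depot)}
  ∪ add   = {in(p1,t1), in(p5,t1), truck_at(t1,depot)}

== RESULT ==
["in(p1,t1)", "in(p5,t1)", "truck_at(t1,depot)"]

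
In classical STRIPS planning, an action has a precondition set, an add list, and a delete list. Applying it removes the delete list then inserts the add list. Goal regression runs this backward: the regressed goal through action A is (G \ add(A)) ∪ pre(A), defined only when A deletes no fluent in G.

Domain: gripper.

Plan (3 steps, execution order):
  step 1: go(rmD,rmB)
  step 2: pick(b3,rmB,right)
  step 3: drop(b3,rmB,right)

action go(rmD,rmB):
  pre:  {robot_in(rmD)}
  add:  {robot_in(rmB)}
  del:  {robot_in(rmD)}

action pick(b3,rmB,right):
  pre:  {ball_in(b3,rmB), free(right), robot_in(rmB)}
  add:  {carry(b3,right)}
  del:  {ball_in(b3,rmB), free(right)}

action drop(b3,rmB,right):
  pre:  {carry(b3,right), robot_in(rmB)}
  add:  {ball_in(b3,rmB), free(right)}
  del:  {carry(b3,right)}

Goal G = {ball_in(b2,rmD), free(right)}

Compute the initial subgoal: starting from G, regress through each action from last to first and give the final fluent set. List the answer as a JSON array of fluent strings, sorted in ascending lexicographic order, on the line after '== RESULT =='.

Regress step by step:
  through step 3 (drop(b3,rmB,right)): drop {free(right)}, keep {ball_in(b2,rmD)}, require {carry(b3,right), robot_in(rmB)}
    → {ball_in(b2,rmD), carry(b3,right), robot_in(rmB)}
  through step 2 (pick(b3,rmB,right)): drop {carry(b3,right)}, keep {ball_in(b2,rmD), robot_in(rmB)}, require {ball_in(b3,rmB), free(right), robot_in(rmB)}
    → {ball_in(b2,rmD), ball_in(b3,rmB), free(right), robot_in(rmB)}
  through step 1 (go(rmD,rmB)): drop {robot_in(rmB)}, keep {ball_in(b2,rmD), ball_in(b3,rmB), free(right)}, require {robot_in(rmD)}
    → {ball_in(b2,rmD), ball_in(b3,rmB), free(right), robot_in(rmD)}

== RESULT ==
["ball_in(b2,rmD)", "ball_in(b3,rmB)", "free(right)", "robot_in(rmD)"]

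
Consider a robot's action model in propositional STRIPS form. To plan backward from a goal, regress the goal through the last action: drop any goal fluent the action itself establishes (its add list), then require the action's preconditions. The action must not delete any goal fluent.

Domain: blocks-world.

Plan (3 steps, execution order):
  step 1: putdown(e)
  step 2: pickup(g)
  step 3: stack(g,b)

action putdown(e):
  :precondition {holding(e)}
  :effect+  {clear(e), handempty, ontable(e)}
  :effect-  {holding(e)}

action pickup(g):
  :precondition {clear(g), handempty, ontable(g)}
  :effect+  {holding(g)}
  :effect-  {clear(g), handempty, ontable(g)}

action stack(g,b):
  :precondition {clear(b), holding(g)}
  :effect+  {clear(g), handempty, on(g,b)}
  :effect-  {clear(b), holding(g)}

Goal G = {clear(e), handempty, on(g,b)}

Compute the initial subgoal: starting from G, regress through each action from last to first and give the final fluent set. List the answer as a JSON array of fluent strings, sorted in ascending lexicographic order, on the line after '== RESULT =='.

Work backward from the goal:
  through step 3 (stack(g,b)): drop {handempty, on(g,b)}, keep {clear(e)}, require {clear(b), holding(g)}
    → {clear(b), clear(e), holding(g)}
  through step 2 (pickup(g)): drop {holding(g)}, keep {clear(b), clear(e)}, require {clear(g), handempty, ontable(g)}
    → {clear(b), clear(e), clear(g), handempty, ontable(g)}
  through step 1 (putdown(e)): drop {clear(e), handempty}, keep {clear(b), clear(g), ontable(g)}, require {holding(e)}
    → {clear(b), clear(g), holding(e), ontable(g)}

== RESULT ==
["clear(b)", "clear(g)", "holding(e)", "ontable(g)"]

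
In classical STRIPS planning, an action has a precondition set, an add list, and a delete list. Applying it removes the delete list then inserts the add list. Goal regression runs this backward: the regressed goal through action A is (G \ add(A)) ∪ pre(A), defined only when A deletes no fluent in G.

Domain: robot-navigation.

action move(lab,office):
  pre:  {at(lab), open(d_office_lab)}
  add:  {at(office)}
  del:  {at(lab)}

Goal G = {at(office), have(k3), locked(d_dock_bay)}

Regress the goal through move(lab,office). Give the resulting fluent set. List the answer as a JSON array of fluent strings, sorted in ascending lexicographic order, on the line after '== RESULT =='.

Regress:
  G ∩ del = {}  (empty — regression defined)
  G \ add = {at(office), have(k3), locked(d_dock_bay)} \ {at(office)} = {have(k3), locked(d_dock_bay)}
  ∪ pre   = {have(k3), locked(d_dock_bay)} ∪ {at(lab), open(d_office_lab)}
          = {at(lab), have(k3), locked(d_dock_bay), open(d_office_lab)}

== RESULT ==
["at(lab)", "have(k3)", "locked(d_dock_bay)", "open(d_office_lab)"]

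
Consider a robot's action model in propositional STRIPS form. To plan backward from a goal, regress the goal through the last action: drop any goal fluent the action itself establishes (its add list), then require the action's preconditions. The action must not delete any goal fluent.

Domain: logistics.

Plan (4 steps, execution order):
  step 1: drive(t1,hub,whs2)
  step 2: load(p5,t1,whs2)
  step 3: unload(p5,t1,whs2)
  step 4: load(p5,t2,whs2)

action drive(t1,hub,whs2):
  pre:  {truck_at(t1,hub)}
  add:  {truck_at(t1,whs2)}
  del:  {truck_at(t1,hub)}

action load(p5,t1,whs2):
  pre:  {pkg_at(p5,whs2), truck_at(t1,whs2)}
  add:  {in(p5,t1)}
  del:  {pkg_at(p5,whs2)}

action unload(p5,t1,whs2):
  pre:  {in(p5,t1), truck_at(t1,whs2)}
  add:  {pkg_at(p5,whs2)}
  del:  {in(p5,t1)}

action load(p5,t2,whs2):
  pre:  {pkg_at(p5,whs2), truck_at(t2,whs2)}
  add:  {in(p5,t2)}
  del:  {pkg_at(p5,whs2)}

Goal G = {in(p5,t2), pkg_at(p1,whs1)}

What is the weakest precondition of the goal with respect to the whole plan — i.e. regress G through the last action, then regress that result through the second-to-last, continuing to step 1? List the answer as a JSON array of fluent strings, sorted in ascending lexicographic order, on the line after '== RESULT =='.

Regress step by step:
  through step 4 (load(p5,t2,whs2)): drop {in(p5,t2)}, keep {pkg_at(p1,whs1)}, require {pkg_at(p5,whs2), truck_at(t2,whs2)}
    → {pkg_at(p1,whs1), pkg_at(p5,whs2), truck_at(t2,whs2)}
  through step 3 (unload(p5,t1,whs2)): drop {pkg_at(p5,whs2)}, keep {pkg_at(p1,whs1), truck_at(t2,whs2)}, require {in(p5,t1), truck_at(t1,whs2)}
    → {in(p5,t1), pkg_at(p1,whs1), truck_at(t1,whs2), truck_at(t2,whs2)}
  through step 2 (load(p5,t1,whs2)): drop {in(p5,t1)}, keep {pkg_at(p1,whs1), truck_at(t1,whs2), truck_at(t2,whs2)}, require {pkg_at(p5,whs2), truck_at(t1,whs2)}
    → {pkg_at(p1,whs1), pkg_at(p5,whs2), truck_at(t1,whs2), truck_at(t2,whs2)}
  through step 1 (drive(t1,hub,whs2)): drop {truck_at(t1,whs2)}, keep {pkg_at(p1,whs1), pkg_at(p5,whs2), truck_at(t2,whs2)}, require {truck_at(t1,hub)}
    → {pkg_at(p1,whs1), pkg_at(p5,whs2), truck_at(t1,hub), truck_at(t2,whs2)}

== RESULT ==
["pkg_at(p1,whs1)", "pkg_at(p5,whs2)", "truck_at(t1,hub)", "truck_at(t2,whs2)"]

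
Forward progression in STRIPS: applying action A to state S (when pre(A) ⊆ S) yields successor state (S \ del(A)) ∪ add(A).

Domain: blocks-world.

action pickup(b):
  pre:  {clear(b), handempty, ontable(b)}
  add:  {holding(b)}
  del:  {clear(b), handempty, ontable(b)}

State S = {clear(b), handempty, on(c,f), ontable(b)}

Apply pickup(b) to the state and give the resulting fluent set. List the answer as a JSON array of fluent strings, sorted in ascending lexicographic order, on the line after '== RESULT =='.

Progress:
  pre ⊆ S: {clear(b), handempty, ontable(b)} ⊆ S  — applicable
  S \ del = {on(c,f)}
  ∪ add   = {holding(b), on(c,f)}

== RESULT ==
["holding(b)", "on(c,f)"]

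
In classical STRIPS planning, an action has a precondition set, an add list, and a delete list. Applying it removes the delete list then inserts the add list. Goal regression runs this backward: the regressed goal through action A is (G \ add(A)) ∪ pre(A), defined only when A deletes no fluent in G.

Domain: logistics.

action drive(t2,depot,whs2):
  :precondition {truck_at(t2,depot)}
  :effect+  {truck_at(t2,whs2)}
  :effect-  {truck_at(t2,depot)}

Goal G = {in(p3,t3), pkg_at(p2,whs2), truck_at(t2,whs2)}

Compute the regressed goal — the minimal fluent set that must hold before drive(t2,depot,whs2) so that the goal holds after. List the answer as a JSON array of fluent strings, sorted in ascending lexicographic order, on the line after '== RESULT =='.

Regress:
  G ∩ del = {}  (empty — regression defined)
  G \ add = {in(p3,t3), pkg_at(p2,whs2), truck_at(t2,whs2)} \ {truck_at(t2,whs2)} = {in(p3,t3), pkg_at(p2,whs2)}
  ∪ pre   = {in(p3,t3), pkg_at(p2,whs2)} ∪ {truck_at(t2,depot)}
          = {in(p3,t3), pkg_at(p2,whs2), truck_at(t2,depot)}

== RESULT ==
["in(p3,t3)", "pkg_at(p2,whs2)", "truck_at(t2,depot)"]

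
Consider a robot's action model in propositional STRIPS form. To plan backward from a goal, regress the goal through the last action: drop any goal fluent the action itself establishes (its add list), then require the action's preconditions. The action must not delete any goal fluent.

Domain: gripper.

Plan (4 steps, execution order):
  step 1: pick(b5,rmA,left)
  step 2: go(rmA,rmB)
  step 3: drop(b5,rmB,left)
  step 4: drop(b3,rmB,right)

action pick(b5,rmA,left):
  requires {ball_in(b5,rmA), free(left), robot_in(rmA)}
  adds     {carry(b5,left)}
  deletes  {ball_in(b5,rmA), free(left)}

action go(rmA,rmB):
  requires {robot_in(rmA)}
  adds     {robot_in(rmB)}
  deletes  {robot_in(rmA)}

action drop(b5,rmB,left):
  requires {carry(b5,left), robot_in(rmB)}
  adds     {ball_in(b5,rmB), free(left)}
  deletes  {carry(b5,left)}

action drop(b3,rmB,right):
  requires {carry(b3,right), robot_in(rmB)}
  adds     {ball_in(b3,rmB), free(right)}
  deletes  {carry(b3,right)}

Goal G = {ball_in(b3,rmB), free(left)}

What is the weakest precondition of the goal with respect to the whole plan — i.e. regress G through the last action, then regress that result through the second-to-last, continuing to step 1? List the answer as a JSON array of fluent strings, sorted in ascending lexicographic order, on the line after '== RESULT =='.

Regress step by step:
  through step 4 (drop(b3,rmB,right)): drop {ball_in(b3,rmB)}, keep {free(left)}, require {carry(b3,right), robot_in(rmB)}
    → {carry(b3,right), free(left), robot_in(rmB)}
  through step 3 (drop(b5,rmB,left)): drop {free(left)}, keep {carry(b3,right), robot_in(rmB)}, require {carry(b5,left), robot_in(rmB)}
    → {carry(b3,right), carry(b5,left), robot_in(rmB)}
  through step 2 (go(rmA,rmB)): drop {robot_in(rmB)}, keep {carry(b3,right), carry(b5,left)}, require {robot_in(rmA)}
    → {carry(b3,right), carry(b5,left), robot_in(rmA)}
  through step 1 (pick(b5,rmA,left)): drop {carry(b5,left)}, keep {carry(b3,right), robot_in(rmA)}, require {ball_in(b5,rmA), free(left), robot_in(rmA)}
    → {ball_in(b5,rmA), carry(b3,right), free(left), robot_in(rmA)}

== RESULT ==
["ball_in(b5,rmA)", "carry(b3,right)", "free(left)", "robot_in(rmA)"]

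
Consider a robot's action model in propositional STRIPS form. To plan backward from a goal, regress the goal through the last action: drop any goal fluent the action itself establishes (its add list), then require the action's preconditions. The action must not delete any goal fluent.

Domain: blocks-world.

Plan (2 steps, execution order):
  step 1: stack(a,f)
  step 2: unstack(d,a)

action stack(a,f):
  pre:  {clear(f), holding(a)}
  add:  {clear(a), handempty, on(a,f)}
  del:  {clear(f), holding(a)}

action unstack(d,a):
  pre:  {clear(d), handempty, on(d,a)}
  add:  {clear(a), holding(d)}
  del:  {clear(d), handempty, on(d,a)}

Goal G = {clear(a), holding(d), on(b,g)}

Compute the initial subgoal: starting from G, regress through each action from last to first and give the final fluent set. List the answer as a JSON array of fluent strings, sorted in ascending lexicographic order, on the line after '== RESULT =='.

Work backward from the goal:
  through step 2 (unstack(d,a)): drop {clear(a), holding(d)}, keep {on(b,g)}, require {clear(d), handempty, on(d,a)}
    → {clear(d), handempty, on(b,g), on(d,a)}
  through step 1 (stack(a,f)): drop {handempty}, keep {clear(d), on(b,g), on(d,a)}, require {clear(f), holding(a)}
    → {clear(d), clear(f), holding(a), on(b,g), on(d,a)}

== RESULT ==
["clear(d)", "clear(f)", "holding(a)", "on(b,g)", "on(d,a)"]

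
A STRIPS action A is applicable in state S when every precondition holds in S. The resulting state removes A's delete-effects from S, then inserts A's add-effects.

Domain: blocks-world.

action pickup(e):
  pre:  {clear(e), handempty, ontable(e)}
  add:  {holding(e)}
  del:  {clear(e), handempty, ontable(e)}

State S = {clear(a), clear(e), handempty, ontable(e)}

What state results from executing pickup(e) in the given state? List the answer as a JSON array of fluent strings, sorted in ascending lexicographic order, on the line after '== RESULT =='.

Progress:
  pre ⊆ S: {clear(e), handempty, ontable(e)} ⊆ S  — applicable
  S \ del = {clear(a)}
  ∪ add   = {clear(a), holding(e)}

== RESULT ==
["clear(a)", "holding(e)"]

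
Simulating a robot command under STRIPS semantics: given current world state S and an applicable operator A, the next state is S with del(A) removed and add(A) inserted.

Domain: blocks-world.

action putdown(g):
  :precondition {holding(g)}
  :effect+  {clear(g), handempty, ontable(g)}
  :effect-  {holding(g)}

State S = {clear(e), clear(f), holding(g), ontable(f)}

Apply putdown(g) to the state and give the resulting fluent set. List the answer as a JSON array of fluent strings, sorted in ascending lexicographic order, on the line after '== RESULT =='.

Compute (S \ del) ∪ add:
  pre ⊆ S: {holding(g)} ⊆ S  — applicable
  S \ del = {clear(e), clear(f), ontable(f)}
  ∪ add   = {clear(e), clear(f), clear(g), handempty, ontable(f), ontable(g)}

== RESULT ==
["clear(e)", "clear(f)", "clear(g)", "handempty", "ontable(f)", "ontable(g)"]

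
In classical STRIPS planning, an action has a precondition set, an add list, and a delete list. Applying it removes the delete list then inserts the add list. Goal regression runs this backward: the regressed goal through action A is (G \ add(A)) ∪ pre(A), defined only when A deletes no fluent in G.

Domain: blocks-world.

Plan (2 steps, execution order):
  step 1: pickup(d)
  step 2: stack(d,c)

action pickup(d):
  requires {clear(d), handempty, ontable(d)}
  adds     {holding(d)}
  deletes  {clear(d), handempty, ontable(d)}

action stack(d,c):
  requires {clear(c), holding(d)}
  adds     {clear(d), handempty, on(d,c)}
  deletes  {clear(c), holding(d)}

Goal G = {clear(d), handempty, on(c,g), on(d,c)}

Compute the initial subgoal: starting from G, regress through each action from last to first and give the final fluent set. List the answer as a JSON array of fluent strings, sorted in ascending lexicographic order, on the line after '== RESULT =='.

Work backward from the goal:
  through step 2 (stack(d,c)): drop {clear(d), handempty, on(d,c)}, keep {on(c,g)}, require {clear(c), holding(d)}
    → {clear(c), holding(d), on(c,g)}
  through step 1 (pickup(d)): drop {holding(d)}, keep {clear(c), on(c,g)}, require {clear(d), handempty, ontable(d)}
    → {clear(c), clear(d), handempty, on(c,g), ontable(d)}

== RESULT ==
["clear(c)", "clear(d)", "handempty", "on(c,g)", "ontable(d)"]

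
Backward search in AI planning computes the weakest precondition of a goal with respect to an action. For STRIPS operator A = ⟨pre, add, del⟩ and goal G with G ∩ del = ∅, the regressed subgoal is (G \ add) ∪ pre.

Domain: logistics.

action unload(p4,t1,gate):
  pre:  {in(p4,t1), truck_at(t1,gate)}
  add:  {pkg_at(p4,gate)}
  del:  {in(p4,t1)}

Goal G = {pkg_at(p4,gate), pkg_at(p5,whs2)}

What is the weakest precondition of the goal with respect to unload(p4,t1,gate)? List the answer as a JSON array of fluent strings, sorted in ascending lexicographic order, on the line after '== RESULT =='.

Compute (G \ add) ∪ pre:
  G ∩ del = {}  (empty — regression defined)
  G \ add = {pkg_at(p4,gate), pkg_at(p5,whs2)} \ {pkg_at(p4,gate)} = {pkg_at(p5,whs2)}
  ∪ pre   = {pkg_at(p5,whs2)} ∪ {in(p4,t1), truck_at(t1,gate)}
          = {in(p4,t1), pkg_at(p5,whs2), truck_at(t1,gate)}

== RESULT ==
["in(p4,t1)", "pkg_at(p5,whs2)", "truck_at(t1,gate)"]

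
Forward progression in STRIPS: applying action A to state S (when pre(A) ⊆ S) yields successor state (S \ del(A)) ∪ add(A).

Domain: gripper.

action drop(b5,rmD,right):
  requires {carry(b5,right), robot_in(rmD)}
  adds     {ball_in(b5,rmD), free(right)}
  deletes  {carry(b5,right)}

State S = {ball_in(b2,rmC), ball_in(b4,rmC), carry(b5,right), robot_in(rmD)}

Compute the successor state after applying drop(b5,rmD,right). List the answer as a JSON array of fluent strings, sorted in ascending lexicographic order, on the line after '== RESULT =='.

Progress:
  pre ⊆ S: {carry(b5,right), robot_in(rmD)} ⊆ S  — applicable
  S \ del = {ball_in(b2,rmC), ball_in(b4,rmC), robot_in(rmD)}
  ∪ add   = {ball_in(b2,rmC), ball_in(b4,rmC), ball_in(b5,rmD), free(right), robot_in(rmD)}

== RESULT ==
["ball_in(b2,rmC)", "ball_in(b4,rmC)", "ball_in(b5,rmD)", "free(right)", "robot_in(rmD)"]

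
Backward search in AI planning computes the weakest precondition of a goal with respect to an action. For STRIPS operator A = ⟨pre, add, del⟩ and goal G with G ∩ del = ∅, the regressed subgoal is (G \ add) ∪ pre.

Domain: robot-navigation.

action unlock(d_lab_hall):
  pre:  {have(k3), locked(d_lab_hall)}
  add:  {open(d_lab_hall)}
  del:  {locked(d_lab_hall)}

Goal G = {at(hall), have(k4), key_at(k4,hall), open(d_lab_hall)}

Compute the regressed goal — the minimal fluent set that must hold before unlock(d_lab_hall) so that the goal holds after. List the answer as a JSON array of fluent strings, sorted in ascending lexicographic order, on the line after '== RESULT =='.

Compute (G \ add) ∪ pre:
  G ∩ del = {}  (empty — regression defined)
  G \ add = {at(hall), have(k4), key_at(k4,hall), open(d_lab_hall)} \ {open(d_lab_hall)} = {at(hall), have(k4), key_at(k4,hall)}
  ∪ pre   = {at(hall), have(k4), key_at(k4,hall)} ∪ {have(k3), locked(d_lab_hall)}
          = {at(hall), have(k3), have(k4), key_at(k4,hall), locked(d_lab_hall)}

== RESULT ==
["at(hall)", "have(k3)", "have(k4)", "key_at(k4,hall)", "locked(d_lab_hall)"]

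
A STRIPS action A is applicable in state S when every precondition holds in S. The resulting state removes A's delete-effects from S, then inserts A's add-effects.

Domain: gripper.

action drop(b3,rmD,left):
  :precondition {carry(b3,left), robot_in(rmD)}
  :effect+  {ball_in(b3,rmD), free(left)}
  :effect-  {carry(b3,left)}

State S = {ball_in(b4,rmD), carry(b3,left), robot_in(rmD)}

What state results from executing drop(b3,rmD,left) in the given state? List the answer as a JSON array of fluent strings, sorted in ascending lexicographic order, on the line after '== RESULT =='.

Compute (S \ del) ∪ add:
  pre ⊆ S: {carry(b3,left), robot_in(rmD)} ⊆ S  — applicable
  S \ del = {ball_in(b4,rmD), robot_in(rmD)}
  ∪ add   = {ball_in(b3,rmD), ball_in(b4,rmD), free(left), robot_in(rmD)}

== RESULT ==
["ball_in(b3,rmD)", "ball_in(b4,rmD)", "free(left)", "robot_in(rmD)"]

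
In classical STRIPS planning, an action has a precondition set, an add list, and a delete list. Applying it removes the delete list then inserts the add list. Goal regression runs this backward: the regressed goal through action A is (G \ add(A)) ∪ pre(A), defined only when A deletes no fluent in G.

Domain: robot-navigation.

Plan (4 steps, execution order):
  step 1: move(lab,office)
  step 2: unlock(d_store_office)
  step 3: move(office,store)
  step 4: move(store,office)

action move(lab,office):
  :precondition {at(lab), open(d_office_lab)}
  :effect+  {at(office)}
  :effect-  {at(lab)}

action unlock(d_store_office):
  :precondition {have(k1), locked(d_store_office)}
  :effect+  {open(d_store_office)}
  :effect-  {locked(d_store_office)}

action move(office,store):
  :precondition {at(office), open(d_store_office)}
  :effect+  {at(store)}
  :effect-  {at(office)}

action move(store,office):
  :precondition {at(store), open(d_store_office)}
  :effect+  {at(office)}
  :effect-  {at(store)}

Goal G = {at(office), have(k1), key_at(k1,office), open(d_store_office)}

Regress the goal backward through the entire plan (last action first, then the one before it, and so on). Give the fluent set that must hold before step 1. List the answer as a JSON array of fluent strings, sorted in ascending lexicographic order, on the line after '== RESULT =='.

Regress step by step:
  through step 4 (move(store,office)): drop {at(office)}, keep {have(k1), key_at(k1,office), open(d_store_office)}, require {at(store), open(d_store_office)}
    → {at(store), have(k1), key_at(k1,office), open(d_store_office)}
  through step 3 (move(office,store)): drop {at(store)}, keep {have(k1), key_at(k1,office), open(d_store_office)}, require {at(office), open(d_store_office)}
    → {at(office), have(k1), key_at(k1,office), open(d_store_office)}
  through step 2 (unlock(d_store_office)): drop {open(d_store_office)}, keep {at(office), have(k1), key_at(k1,office)}, require {have(k1), locked(d_store_office)}
    → {at(office), have(k1), key_at(k1,office), locked(d_store_office)}
  through step 1 (move(lab,office)): drop {at(office)}, keep {have(k1), key_at(k1,office), locked(d_store_office)}, require {at(lab), open(d_office_lab)}
    → {at(lab), have(k1), key_at(k1,office), locked(d_store_office), open(d_office_lab)}

== RESULT ==
["at(lab)", "have(k1)", "key_at(k1,office)", "locked(d_store_office)", "open(d_office_lab)"]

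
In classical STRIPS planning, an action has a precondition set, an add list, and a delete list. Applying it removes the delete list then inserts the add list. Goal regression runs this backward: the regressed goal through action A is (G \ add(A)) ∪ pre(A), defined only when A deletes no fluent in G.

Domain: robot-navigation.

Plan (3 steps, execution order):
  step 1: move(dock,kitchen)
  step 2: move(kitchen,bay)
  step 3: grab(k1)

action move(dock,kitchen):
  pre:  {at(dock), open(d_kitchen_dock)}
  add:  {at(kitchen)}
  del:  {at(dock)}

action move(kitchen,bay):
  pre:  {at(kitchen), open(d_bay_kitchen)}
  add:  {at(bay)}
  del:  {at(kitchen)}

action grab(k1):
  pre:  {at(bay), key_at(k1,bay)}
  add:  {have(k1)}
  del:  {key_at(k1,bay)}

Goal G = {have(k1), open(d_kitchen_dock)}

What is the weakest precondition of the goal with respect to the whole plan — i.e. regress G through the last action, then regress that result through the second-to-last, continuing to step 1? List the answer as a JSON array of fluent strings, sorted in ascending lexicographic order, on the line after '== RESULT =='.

Regress step by step:
  through step 3 (grab(k1)): drop {have(k1)}, keep {open(d_kitchen_dock)}, require {at(bay), key_at(k1,bay)}
    → {at(bay), key_at(k1,bay), open(d_kitchen_dock)}
  through step 2 (move(kitchen,bay)): drop {at(bay)}, keep {key_at(k1,bay), open(d_kitchen_dock)}, require {at(kitchen), open(d_bay_kitchen)}
    → {at(kitchen), key_at(k1,bay), open(d_bay_kitchen), open(d_kitchen_dock)}
  through step 1 (move(dock,kitchen)): drop {at(kitchen)}, keep {key_at(k1,bay), open(d_bay_kitchen), open(d_kitchen_dock)}, require {at(dock), open(d_kitchen_dock)}
    → {at(dock), key_at(k1,bay), open(d_bay_kitchen), open(d_kitchen_dock)}

== RESULT ==
["at(dock)", "key_at(k1,bay)", "open(d_bay_kitchen)", "open(d_kitchen_dock)"]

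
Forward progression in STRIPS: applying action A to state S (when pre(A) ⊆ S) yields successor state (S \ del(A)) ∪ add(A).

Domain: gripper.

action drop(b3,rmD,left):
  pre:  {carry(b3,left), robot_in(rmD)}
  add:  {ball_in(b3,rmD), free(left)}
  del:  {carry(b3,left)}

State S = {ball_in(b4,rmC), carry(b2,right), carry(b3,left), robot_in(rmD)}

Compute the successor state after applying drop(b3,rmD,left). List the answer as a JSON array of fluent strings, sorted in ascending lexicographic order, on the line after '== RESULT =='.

Progress:
  pre ⊆ S: {carry(b3,left), robot_in(rmD)} ⊆ S  — applicable
  S \ del = {ball_in(b4,rmC), carry(b2,right), robot_in(rmD)}
  ∪ add   = {ball_in(b3,rmD), ball_in(b4,rmC), carry(b2,right), free(left), robot_in(rmD)}

== RESULT ==
["ball_in(b3,rmD)", "ball_in(b4,rmC)", "carry(b2,right)", "free(left)", "robot_in(rmD)"]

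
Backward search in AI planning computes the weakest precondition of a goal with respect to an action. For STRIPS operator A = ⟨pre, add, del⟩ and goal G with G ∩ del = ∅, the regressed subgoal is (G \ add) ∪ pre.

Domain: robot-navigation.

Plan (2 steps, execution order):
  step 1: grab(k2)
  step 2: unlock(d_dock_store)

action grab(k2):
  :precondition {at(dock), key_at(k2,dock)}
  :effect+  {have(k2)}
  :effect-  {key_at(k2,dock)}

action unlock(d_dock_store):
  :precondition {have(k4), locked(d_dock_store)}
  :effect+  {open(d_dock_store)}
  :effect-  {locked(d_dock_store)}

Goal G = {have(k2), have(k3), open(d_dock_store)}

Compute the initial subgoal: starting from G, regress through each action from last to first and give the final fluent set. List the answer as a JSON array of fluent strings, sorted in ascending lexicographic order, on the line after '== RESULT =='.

Regress step by step:
  through step 2 (unlock(d_dock_store)): drop {open(d_dock_store)}, keep {have(k2), have(k3)}, require {have(k4), locked(d_dock_store)}
    → {have(k2), have(k3), have(k4), locked(d_dock_store)}
  through step 1 (grab(k2)): drop {have(k2)}, keep {have(k3), have(k4), locked(d_dock_store)}, require {at(dock), key_at(k2,dock)}
    → {at(dock), have(k3), have(k4), key_at(k2,dock), locked(d_dock_store)}

== RESULT ==
["at(dock)", "have(k3)", "have(k4)", "key_at(k2,dock)", "locked(d_dock_store)"]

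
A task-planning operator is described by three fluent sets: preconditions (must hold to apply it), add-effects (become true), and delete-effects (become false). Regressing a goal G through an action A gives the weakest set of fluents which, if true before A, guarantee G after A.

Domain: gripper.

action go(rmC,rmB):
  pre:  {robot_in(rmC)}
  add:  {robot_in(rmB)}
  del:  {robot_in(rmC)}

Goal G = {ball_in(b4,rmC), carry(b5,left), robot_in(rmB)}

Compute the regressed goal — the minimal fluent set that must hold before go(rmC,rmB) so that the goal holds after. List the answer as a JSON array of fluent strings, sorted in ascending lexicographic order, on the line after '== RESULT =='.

Regress:
  G ∩ del = {}  (empty — regression defined)
  G \ add = {ball_in(b4,rmC), carry(b5,left), robot_in(rmB)} \ {robot_in(rmB)} = {ball_in(b4,rmC), carry(b5,left)}
  ∪ pre   = {ball_in(b4,rmC), carry(b5,left)} ∪ {robot_in(rmC)}
          = {ball_in(b4,rmC), carry(b5,left), robot_in(rmC)}

== RESULT ==
["ball_in(b4,rmC)", "carry(b5,left)", "robot_in(rmC)"]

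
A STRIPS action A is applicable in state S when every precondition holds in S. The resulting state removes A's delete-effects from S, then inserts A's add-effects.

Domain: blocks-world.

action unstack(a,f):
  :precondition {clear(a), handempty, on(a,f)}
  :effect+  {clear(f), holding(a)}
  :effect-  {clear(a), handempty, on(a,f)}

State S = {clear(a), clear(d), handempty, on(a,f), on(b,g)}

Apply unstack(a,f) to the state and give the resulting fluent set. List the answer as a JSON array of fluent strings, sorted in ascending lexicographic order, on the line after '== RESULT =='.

Progress:
  pre ⊆ S: {clear(a), handempty, on(a,f)} ⊆ S  — applicable
  S \ del = {clear(d), on(b,g)}
  ∪ add   = {clear(d), clear(f), holding(a), on(b,g)}

== RESULT ==
["clear(d)", "clear(f)", "holding(a)", "on(b,g)"]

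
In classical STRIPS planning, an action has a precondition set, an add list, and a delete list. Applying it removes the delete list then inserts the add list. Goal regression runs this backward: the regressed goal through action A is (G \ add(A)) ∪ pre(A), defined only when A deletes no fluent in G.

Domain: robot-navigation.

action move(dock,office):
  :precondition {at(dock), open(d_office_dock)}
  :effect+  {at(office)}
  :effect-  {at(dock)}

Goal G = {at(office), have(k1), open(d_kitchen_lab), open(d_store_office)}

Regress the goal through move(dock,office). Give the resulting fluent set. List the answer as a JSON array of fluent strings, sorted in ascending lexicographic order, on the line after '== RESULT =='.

Compute (G \ add) ∪ pre:
  G ∩ del = {}  (empty — regression defined)
  G \ add = {at(office), have(k1), open(d_kitchen_lab), open(d_store_office)} \ {at(office)} = {have(k1), open(d_kitchen_lab), open(d_store_office)}
  ∪ pre   = {have(k1), open(d_kitchen_lab), open(d_store_office)} ∪ {at(dock), open(d_office_dock)}
          = {at(dock), have(k1), open(d_kitchen_lab), open(d_office_dock), open(d_store_office)}

== RESULT ==
["at(dock)", "have(k1)", "open(d_kitchen_lab)", "open(d_office_dock)", "open(d_store_office)"]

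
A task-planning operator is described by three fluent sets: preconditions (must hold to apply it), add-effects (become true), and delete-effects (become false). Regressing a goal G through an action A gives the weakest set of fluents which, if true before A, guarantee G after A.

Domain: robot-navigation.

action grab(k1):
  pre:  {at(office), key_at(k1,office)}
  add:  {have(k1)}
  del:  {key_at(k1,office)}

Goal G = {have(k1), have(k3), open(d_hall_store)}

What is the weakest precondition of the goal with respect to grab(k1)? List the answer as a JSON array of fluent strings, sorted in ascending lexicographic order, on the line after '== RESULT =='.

Compute (G \ add) ∪ pre:
  G ∩ del = {}  (empty — regression defined)
  G \ add = {have(k1), have(k3), open(d_hall_store)} \ {have(k1)} = {have(k3), open(d_hall_store)}
  ∪ pre   = {have(k3), open(d_hall_store)} ∪ {at(office), key_at(k1,office)}
          = {at(office), have(k3), key_at(k1,office), open(d_hall_store)}

== RESULT ==
["at(office)", "have(k3)", "key_at(k1,office)", "open(d_hall_store)"]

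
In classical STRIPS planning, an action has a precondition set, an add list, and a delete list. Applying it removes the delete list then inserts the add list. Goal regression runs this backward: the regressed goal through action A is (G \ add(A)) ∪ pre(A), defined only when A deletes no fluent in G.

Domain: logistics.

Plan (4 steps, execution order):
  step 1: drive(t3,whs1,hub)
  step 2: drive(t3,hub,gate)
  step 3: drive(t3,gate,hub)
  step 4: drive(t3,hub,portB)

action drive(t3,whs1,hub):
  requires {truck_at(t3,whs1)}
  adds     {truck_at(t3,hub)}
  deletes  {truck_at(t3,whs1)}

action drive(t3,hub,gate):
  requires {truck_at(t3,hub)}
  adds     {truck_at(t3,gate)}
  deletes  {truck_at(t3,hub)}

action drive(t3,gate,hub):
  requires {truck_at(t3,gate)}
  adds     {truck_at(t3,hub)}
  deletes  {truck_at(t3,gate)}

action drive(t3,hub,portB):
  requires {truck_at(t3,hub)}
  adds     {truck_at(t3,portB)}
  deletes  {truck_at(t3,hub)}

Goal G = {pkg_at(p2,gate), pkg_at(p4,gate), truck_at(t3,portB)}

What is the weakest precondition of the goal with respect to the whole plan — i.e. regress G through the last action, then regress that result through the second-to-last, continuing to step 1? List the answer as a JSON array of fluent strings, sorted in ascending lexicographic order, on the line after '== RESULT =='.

Work backward from the goal:
  through step 4 (drive(t3,hub,portB)): drop {truck_at(t3,portB)}, keep {pkg_at(p2,gate), pkg_at(p4,gate)}, require {truck_at(t3,hub)}
    → {pkg_at(p2,gate), pkg_at(p4,gate), truck_at(t3,hub)}
  through step 3 (drive(t3,gate,hub)): drop {truck_at(t3,hub)}, keep {pkg_at(p2,gate), pkg_at(p4,gate)}, require {truck_at(t3,gate)}
    → {pkg_at(p2,gate), pkg_at(p4,gate), truck_at(t3,gate)}
  through step 2 (drive(t3,hub,gate)): drop {truck_at(t3,gate)}, keep {pkg_at(p2,gate), pkg_at(p4,gate)}, require {truck_at(t3,hub)}
    → {pkg_at(p2,gate), pkg_at(p4,gate), truck_at(t3,hub)}
  through step 1 (drive(t3,whs1,hub)): drop {truck_at(t3,hub)}, keep {pkg_at(p2,gate), pkg_at(p4,gate)}, require {truck_at(t3,whs1)}
    → {pkg_at(p2,gate), pkg_at(p4,gate), truck_at(t3,whs1)}

== RESULT ==
["pkg_at(p2,gate)", "pkg_at(p4,gate)", "truck_at(t3,whs1)"]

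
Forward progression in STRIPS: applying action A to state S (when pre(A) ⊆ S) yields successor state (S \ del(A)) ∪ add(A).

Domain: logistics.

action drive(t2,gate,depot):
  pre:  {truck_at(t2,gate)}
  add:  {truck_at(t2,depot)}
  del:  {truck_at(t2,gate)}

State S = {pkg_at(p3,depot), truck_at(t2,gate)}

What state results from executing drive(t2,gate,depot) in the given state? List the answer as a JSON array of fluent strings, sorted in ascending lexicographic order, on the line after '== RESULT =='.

Compute (S \ del) ∪ add:
  pre ⊆ S: {truck_at(t2,gate)} ⊆ S  — applicable
  S \ del = {pkg_at(p3,depot)}
  ∪ add   = {pkg_at(p3,depot), truck_at(t2,depot)}

== RESULT ==
["pkg_at(p3,depot)", "truck_at(t2,depot)"]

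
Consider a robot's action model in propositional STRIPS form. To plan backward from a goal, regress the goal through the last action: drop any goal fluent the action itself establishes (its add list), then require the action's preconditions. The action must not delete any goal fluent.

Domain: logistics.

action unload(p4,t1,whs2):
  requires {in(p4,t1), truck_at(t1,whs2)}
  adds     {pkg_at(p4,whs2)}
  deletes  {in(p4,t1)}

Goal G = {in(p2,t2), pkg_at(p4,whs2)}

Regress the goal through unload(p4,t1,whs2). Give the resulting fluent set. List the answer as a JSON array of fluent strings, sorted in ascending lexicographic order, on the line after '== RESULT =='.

Regress:
  G ∩ del = {}  (empty — regression defined)
  G \ add = {in(p2,t2), pkg_at(p4,whs2)} \ {pkg_at(p4,whs2)} = {in(p2,t2)}
  ∪ pre   = {in(p2,t2)} ∪ {in(p4,t1), truck_at(t1,whs2)}
          = {in(p2,t2), in(p4,t1), truck_at(t1,whs2)}

== RESULT ==
["in(p2,t2)", "in(p4,t1)", "truck_at(t1,whs2)"]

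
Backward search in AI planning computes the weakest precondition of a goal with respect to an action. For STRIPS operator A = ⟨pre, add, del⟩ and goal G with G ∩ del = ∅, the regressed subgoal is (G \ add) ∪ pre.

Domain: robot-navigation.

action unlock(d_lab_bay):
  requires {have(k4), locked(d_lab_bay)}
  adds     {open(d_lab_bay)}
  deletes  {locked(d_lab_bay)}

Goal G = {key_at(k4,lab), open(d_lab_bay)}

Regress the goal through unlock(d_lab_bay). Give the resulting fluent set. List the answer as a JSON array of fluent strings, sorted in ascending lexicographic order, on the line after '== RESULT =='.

Regress:
  G ∩ del = {}  (empty — regression defined)
  G \ add = {key_at(k4,lab), open(d_lab_bay)} \ {open(d_lab_bay)} = {key_at(k4,lab)}
  ∪ pre   = {key_at(k4,lab)} ∪ {have(k4), locked(d_lab_bay)}
          = {have(k4), key_at(k4,lab), locked(d_lab_bay)}

== RESULT ==
["have(k4)", "key_at(k4,lab)", "locked(d_lab_bay)"]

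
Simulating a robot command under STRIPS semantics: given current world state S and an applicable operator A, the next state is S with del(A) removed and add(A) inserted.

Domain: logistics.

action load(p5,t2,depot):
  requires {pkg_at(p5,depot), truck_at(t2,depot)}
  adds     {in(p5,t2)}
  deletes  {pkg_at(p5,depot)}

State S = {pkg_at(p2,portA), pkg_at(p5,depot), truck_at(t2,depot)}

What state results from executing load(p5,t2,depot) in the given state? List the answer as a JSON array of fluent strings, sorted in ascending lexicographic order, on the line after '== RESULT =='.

Compute (S \ del) ∪ add:
  pre ⊆ S: {pkg_at(p5,depot), truck_at(t2,depot)} ⊆ S  — applicable
  S \ del = {pkg_at(p2,portA), truck_at(t2,depot)}
  ∪ add   = {in(p5,t2), pkg_at(p2,portA), truck_at(t2,depot)}

== RESULT ==
["in(p5,t2)", "pkg_at(p2,portA)", "truck_at(t2,depot)"]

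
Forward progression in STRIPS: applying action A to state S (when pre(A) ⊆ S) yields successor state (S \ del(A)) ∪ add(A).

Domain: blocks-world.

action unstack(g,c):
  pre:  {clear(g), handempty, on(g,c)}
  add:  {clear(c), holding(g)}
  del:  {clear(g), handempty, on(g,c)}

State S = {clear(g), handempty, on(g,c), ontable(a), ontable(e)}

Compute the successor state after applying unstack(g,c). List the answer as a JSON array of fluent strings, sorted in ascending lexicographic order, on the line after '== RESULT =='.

Compute (S \ del) ∪ add:
  pre ⊆ S: {clear(g), handempty, on(g,c)} ⊆ S  — applicable
  S \ del = {ontable(a), ontable(e)}
  ∪ add   = {clear(c), holding(g), ontable(a), ontable(e)}

== RESULT ==
["clear(c)", "holding(g)", "ontable(a)", "ontable(e)"]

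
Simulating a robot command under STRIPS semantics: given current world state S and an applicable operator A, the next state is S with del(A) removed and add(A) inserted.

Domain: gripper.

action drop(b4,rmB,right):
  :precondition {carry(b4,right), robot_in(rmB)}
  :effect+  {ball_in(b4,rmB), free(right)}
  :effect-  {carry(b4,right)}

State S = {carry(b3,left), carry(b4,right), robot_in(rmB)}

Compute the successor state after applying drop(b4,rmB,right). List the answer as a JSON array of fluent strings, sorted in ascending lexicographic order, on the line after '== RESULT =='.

Progress:
  pre ⊆ S: {carry(b4,right), robot_in(rmB)} ⊆ S  — applicable
  S \ del = {carry(b3,left), robot_in(rmB)}
  ∪ add   = {ball_in(b4,rmB), carry(b3,left), free(right), robot_in(rmB)}

== RESULT ==
["ball_in(b4,rmB)", "carry(b3,left)", "free(right)", "robot_in(rmB)"]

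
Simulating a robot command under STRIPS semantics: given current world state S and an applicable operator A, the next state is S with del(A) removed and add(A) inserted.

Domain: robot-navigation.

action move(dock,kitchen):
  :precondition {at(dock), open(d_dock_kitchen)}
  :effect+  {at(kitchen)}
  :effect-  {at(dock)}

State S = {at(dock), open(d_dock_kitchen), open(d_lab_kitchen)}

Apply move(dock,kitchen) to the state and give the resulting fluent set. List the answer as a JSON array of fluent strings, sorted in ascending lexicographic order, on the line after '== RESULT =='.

Compute (S \ del) ∪ add:
  pre ⊆ S: {at(dock), open(d_dock_kitchen)} ⊆ S  — applicable
  S \ del = {open(d_dock_kitchen), open(d_lab_kitchen)}
  ∪ add   = {at(kitchen), open(d_dock_kitchen), open(d_lab_kitchen)}

== RESULT ==
["at(kitchen)", "open(d_dock_kitchen)", "open(d_lab_kitchen)"]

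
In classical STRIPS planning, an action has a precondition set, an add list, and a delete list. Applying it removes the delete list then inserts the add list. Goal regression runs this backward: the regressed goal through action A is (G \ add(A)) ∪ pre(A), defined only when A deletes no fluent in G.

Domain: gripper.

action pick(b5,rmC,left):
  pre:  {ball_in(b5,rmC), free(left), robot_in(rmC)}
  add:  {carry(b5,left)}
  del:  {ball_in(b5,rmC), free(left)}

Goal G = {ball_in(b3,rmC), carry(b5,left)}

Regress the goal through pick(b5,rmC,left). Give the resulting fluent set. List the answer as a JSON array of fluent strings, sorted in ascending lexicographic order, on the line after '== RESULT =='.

Compute (G \ add) ∪ pre:
  G ∩ del = {}  (empty — regression defined)
  G \ add = {ball_in(b3,rmC), carry(b5,left)} \ {carry(b5,left)} = {ball_in(b3,rmC)}
  ∪ pre   = {ball_in(b3,rmC)} ∪ {ball_in(b5,rmC), free(left), robot_in(rmC)}
          = {ball_in(b3,rmC), ball_in(b5,rmC), free(left), robot_in(rmC)}

== RESULT ==
["ball_in(b3,rmC)", "ball_in(b5,rmC)", "free(left)", "robot_in(rmC)"]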